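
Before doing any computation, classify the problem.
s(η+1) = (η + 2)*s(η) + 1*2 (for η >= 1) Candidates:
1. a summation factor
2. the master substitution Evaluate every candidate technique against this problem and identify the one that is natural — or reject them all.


Technique: a summation factor — normalize by the running product of η + 2: the left side becomes a difference, and differences sum.
- a summation factor — applicable, and directly so.
- the master substitution: this is shift-type recursion, outside the divide-and-conquer template.


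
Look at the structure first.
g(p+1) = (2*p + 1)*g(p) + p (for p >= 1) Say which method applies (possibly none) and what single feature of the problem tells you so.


Technique: a summation factor — normalize by the running product of 2*p + 1: the left side becomes a difference, and differences sum.


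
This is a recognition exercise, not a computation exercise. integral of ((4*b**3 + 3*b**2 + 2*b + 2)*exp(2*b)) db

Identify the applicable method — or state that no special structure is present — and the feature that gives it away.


Diagnosis: integration by parts — a polynomial factor 4*b**3 + 3*b**2 + 2*b + 2 multiplies exp(2*b); differentiating 4*b**3 + 3*b**2 + 2*b + 2 lowers its degree while exp(2*b) integrates cleanly, so parts wins.


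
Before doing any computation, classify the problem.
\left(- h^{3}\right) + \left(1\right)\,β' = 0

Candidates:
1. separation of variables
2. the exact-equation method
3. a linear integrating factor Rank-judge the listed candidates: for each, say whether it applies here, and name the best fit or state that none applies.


Method: no special technique — with β absent the equation is not coupled at all: direct integration in h.
- separation of variables — separation is only trivially available — with the unknown absent from the slope this is a direct integration, not a separation problem.
- the exact-equation method: the unknown never enters the equation — exactness holds emptily, with nothing for the method to add.
- a linear integrating factor — the linear template holds only trivially here (the unknown is absent, so the coefficient is zero) — the method is not the natural label.


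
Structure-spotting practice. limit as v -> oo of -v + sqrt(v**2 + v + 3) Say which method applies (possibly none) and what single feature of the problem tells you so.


Best approach: conjugate multiplication — this difference gives up after one conjugate multiplication — the radical structure cancels against its conjugate.


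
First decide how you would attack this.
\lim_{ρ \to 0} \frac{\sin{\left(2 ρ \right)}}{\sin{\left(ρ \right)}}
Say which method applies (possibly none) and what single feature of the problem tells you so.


Diagnosis: l'Hôpital's rule (0/0) — plug in 0: top and bottom both hit zero, so differentiate each and retry. One could equally expand both pieces locally and compare leading terms; the rule does that in one stroke.


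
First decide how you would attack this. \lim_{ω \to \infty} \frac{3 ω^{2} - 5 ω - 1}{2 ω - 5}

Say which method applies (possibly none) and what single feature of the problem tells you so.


Diagnosis: dominant-term comparison — as ω grows, only the highest-degree terms matter — compare leading terms and read the limit off. Differentiating the expression as a single quotient would eventually settle it as well; matching dominant growth settles it immediately.


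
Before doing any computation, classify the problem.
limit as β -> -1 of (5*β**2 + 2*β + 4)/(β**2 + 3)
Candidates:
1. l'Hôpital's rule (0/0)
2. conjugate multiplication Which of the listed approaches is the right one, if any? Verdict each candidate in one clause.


Diagnosis: no special technique — the expression is continuous at -1 — substitute and evaluate; no indeterminate form appears.
- l'Hôpital's rule (0/0) — substituting the point gives a finite value outright — there is no indeterminate clash to repair.
- conjugate multiplication — no difference of divergent radicals appears, so rationalizing has nothing to cancel.


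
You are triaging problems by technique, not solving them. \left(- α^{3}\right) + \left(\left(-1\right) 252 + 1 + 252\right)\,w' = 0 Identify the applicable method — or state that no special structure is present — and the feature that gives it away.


Verdict: no special technique — the slope is a function of α alone, so integrate both sides directly.


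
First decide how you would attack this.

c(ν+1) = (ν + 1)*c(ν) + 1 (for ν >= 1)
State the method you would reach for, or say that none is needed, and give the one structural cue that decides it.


Technique: a summation factor — one step of memory with a weight ν + 1 that changes as the index grows — the summation-factor construction is built for this.


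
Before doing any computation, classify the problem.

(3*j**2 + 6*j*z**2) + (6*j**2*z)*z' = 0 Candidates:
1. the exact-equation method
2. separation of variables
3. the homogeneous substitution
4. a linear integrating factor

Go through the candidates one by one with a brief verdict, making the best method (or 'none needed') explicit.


Diagnosis: the exact-equation method — the cross partial derivatives of 3*j**2 + 6*j*z**2 and 6*j**2*z agree, so the left side is the total differential of one potential in j and z.
- the exact-equation method — applies; the problem has the shape this method handles.
- separation of variables: the two dependences are entangled, not a clean product of one-variable pieces.
- the homogeneous substitution — the ratio substitution does not collapse this equation.
- a linear integrating factor — the unknown enters nonlinearly (through a power, a denominator, or a transcendental function), which the linear integrating-factor recipe cannot absorb as-is — any repair would come from a preliminary substitution, not the factor.


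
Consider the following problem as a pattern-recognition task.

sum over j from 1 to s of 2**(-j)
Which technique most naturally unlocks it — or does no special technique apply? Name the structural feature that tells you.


Method: the geometric series formula — consecutive terms stand in a fixed index-free ratio — the geometric sum formula closes it.


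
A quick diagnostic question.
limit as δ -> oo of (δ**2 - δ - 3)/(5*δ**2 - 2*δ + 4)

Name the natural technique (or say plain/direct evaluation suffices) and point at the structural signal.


Technique: dominant-term comparison — growth-rate triage: the leading powers of δ decide the limit, everything else is noise. Differentiating the expression as a single quotient would eventually settle it as well; matching dominant growth settles it immediately.


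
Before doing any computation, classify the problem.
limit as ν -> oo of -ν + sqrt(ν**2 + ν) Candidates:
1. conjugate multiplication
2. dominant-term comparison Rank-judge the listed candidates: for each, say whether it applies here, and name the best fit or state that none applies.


Method: conjugate multiplication — divergence minus divergence hides a finite answer — expose it by pairing sqrt(ν**2 + ν) - ν with its conjugate.
- conjugate multiplication — applicable, and directly so.
- dominant-term comparison: this is not a rational comparison of growth rates at infinity.


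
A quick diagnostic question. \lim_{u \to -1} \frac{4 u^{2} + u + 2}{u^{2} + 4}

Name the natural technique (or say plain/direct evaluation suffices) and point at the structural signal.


Method: no special technique — no zero denominators, no indeterminate clash at -1 — substitute and read off the value.


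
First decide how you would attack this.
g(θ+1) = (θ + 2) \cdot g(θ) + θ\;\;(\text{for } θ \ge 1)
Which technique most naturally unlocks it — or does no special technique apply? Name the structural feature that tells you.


Best approach: a summation factor — one-term recursion with variable weight θ + 2 is solved by product normalization, not by root-finding.


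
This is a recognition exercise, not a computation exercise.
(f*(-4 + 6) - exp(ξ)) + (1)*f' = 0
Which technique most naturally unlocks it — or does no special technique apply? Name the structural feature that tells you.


Method: a linear integrating factor — f enters only linearly with coefficient (-4 + 6); multiply by exp of the integral of (-4 + 6) and the left side becomes one derivative.


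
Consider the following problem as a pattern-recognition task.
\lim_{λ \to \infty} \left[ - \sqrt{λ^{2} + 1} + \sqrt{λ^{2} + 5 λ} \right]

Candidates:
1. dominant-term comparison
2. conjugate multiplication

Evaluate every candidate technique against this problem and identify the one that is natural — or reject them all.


Diagnosis: conjugate multiplication — turning the difference into a conjugate-rationalized ratio makes the limit readable.
- dominant-term comparison: leading-power comparison does not apply to this form.
- conjugate multiplication — yes, a natural case for it.


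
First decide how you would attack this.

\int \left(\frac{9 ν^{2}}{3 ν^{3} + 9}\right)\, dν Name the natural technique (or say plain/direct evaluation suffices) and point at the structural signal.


Diagnosis: u-substitution — gathered as a product, the integrand carries the factor 9 ν^{2} — up to a constant, the derivative of the inner expression 3 ν^{3} + 9 — so u = 3 ν^{3} + 9 collapses the integral.


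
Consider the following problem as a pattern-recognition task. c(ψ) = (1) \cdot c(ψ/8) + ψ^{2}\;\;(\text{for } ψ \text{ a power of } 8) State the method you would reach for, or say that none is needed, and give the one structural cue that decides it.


Diagnosis: the master substitution — the argument shrinks by the factor 8, so measure the index on a logarithmic scale and the recursion becomes a shift.


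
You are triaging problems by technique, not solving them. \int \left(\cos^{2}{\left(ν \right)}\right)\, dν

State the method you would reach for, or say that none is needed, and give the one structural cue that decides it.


Method: a trigonometric identity — even powers like \cos^{2}{\left(ν \right)} never integrate directly; the half-angle identity lowers the degree first.


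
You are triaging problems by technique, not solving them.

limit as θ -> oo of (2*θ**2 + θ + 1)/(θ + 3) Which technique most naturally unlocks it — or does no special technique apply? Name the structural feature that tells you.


Method: dominant-term comparison — divide by the highest power of θ present: lower-order terms vanish and the dominant ratio remains. l'Hôpital's at-infinity variant applies to the expression viewed as a single quotient; the leading-term comparison is the direct route.


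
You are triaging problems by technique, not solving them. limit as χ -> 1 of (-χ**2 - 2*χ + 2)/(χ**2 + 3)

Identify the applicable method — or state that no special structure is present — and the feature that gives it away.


Verdict: no special technique — the expression is continuous at the evaluation point — substitute directly; no indeterminate form appears.


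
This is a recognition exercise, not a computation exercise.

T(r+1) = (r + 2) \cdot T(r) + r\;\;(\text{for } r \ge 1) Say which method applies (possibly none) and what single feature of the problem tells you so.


Verdict: a summation factor — first-order, linear, moving coefficient r + 2: the discrete analogue of an integrating factor handles it.


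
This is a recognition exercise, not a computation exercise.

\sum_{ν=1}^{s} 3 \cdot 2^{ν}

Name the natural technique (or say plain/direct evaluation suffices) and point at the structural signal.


Best approach: the geometric series formula — check a ratio of consecutive terms: it is 2, independent of the index, so the geometric formula closes the sum.


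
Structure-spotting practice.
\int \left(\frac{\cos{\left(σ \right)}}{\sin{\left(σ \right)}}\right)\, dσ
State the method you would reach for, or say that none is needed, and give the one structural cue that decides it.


Diagnosis: u-substitution — a chain-rule shadow: \cos{\left(σ \right)} alongside a function of \sin{\left(σ \right)} means u = \sin{\left(σ \right)} unwinds the composition in one step.


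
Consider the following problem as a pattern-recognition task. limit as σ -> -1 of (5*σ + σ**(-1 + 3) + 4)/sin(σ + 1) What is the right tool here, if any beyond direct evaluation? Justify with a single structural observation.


Method: l'Hôpital's rule (0/0) — substituting -1 gives 0 over 0; differentiate top and bottom once and re-evaluate. Expanding numerator and denominator to first order gives the same value — the rule automates exactly that.


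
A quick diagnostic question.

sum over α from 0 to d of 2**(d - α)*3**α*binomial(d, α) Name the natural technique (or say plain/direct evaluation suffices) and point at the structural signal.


Best approach: the binomial theorem — the binomial coefficients weight matched powers of 3 and 2, which is exactly the expansion of a binomial power.


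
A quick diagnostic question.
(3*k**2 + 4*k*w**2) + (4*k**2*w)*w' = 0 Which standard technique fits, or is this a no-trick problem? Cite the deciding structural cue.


Diagnosis: the exact-equation method — the cross partial derivatives of 3*k**2 + 4*k*w**2 and 4*k**2*w agree, so the left side is the total differential of one potential in k and w.


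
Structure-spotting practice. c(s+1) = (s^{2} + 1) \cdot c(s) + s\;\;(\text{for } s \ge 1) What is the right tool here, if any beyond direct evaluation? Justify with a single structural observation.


Verdict: a summation factor — one-term recursion with variable weight s^{2} + 1 is solved by product normalization, not by root-finding.


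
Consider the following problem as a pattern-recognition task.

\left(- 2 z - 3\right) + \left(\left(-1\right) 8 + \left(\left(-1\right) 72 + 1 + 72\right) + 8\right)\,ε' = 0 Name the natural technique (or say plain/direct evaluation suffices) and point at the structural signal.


Method: no special technique — solved for the derivative, ε never appears on the right — this is a direct integration in z, not a differential-equations problem at heart.


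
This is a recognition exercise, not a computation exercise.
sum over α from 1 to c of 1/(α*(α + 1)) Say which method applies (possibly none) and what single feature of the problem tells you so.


Diagnosis: telescoping — the denominator's roots in 1/(α*(α + 1)) sit an integer apart: decomposition produces a self-cancelling chain.


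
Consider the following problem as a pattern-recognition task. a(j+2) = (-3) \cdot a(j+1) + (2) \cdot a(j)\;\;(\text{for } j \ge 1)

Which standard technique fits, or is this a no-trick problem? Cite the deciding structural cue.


Diagnosis: the characteristic-root method — the recurrence treats every index alike (constant coefficients, no forcing) — precisely the regime where r^j trials close it.


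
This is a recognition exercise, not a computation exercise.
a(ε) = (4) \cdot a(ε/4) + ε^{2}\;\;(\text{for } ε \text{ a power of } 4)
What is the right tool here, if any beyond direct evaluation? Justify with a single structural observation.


Verdict: the master substitution — the argument shrinks by the factor 4, so measure the index on a logarithmic scale and the recursion becomes a shift.


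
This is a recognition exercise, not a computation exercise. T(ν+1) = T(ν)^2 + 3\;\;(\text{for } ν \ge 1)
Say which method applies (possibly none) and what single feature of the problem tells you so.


Diagnosis: no special technique — the new term depends nonlinearly on the old ones, which disqualifies every superposition-based technique.


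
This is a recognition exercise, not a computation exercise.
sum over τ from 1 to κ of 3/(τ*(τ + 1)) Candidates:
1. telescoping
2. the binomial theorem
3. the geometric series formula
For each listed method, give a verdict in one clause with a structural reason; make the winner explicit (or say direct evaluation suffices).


Technique: telescoping — 3/(τ*(τ + 1)) hides a difference of shifted reciprocals — decompose it and the middle of the sum vanishes.
- telescoping: a fit — the right tool for this form.
- the binomial theorem: no binomial coefficients pair with matched powers.
- the geometric series formula — no single multiplier carries one term to the next throughout the sum.


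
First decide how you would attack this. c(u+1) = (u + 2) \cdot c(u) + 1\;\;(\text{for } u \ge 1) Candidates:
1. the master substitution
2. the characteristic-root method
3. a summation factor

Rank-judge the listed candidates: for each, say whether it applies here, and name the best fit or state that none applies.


Diagnosis: a summation factor — because the multiplier u + 2 is index-dependent, divide through by its running product and sum the resulting differences.
- the master substitution — the recursion steps by a constant offset, so exponential reindexing is pointless.
- the characteristic-root method: an index-dependent weight blocks the pure exponential ansatz.
- a summation factor: yes, a natural case for it.


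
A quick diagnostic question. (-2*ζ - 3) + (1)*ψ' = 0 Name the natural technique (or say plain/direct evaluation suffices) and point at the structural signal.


Best approach: no special technique — with ψ absent the equation is not coupled at all: direct integration in ζ.


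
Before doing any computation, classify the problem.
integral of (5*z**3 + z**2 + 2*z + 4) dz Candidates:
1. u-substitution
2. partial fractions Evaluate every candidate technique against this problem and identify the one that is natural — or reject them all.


Method: no special technique — the integrand is a sum of constant multiples of powers of z — integrate term by term.
- u-substitution: no substitution does more than relabel what direct integration already handles.
- partial fractions: the expression is not a ratio of polynomials that decomposes further.


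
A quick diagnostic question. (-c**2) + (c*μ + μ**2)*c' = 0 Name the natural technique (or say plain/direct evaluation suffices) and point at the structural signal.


Method: the homogeneous substitution — solved for the derivative, the right side is unchanged under scaling μ and c together — it depends only on the ratio c/μ, so substitute a single ratio variable. Rewriting — with the variables' roles exchanged where the shape demands it — would expose a Bernoulli structure too; the homogeneous substitution simply reads the degrees directly.


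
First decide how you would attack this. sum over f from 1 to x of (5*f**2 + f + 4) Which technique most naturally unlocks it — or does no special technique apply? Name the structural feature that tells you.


Diagnosis: no special technique — no ratio, no shift structure, no binomial pattern: sum the constant-multiple powers of f with known formulas.


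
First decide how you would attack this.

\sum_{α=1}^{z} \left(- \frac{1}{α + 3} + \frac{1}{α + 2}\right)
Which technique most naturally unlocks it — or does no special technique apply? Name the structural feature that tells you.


Technique: telescoping — the piece each term subtracts is \frac{1}{α + 2} advanced by one index, and it reappears with a plus sign leading the following term — the sum collapses to its boundary terms.


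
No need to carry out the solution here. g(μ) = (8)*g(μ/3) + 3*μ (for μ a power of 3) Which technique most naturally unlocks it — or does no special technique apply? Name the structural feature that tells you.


Method: the master substitution — the argument μ/3 divides the index by 3; the standard μ = 3^m substitution converts it to a constant-shift recurrence.


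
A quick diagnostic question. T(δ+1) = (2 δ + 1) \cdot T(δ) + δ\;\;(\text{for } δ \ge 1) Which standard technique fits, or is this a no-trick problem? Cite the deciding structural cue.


Method: a summation factor — rescale the sequence by the product of the weights 2 δ + 1 so far — the recurrence collapses to a plain running sum.


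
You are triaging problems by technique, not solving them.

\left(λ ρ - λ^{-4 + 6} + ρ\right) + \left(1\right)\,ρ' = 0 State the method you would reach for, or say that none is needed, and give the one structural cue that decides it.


Diagnosis: a linear integrating factor — the unknown enters only to the first power against a nonzero forcing term — the integrating-factor template applies directly.


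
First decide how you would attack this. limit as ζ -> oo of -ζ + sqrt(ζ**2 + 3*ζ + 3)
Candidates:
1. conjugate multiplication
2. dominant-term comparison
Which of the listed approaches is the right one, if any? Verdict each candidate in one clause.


Verdict: conjugate multiplication — the difference sqrt(ζ**2 + 3*ζ + 3) - ζ is an ∞ − ∞ stalemate; its conjugate partner breaks the tie.
- conjugate multiplication: applies; the problem has the shape this method handles.
- dominant-term comparison — no dominant-degree comparison decides it.


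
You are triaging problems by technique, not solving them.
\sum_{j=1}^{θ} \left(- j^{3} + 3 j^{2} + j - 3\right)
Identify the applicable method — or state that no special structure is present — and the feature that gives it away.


Best approach: no special technique — the sum is polynomial through and through; closed forms for each power of j finish it directly.


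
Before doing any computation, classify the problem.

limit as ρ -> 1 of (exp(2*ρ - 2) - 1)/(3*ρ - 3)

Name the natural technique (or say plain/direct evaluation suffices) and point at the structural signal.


Best approach: l'Hôpital's rule (0/0) — both numerator and denominator vanish at 1: the genuine 0/0 indeterminate that l'Hôpital exists for. One could equally expand both pieces locally and compare leading terms; the rule does that in one stroke.


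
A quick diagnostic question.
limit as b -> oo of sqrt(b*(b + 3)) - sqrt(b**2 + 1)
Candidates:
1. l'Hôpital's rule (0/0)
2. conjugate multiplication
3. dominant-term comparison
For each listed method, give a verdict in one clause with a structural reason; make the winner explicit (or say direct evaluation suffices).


Method: conjugate multiplication — an infinity-minus-infinity difference with a surviving radical — multiply by the conjugate to cancel the divergence.
- l'Hôpital's rule (0/0): the expression is a difference driving to ∞ − ∞, not a 0/0 quotient — there is no ratio for the rule to differentiate.
- conjugate multiplication: applicable, and directly so.
- dominant-term comparison: no ranking of term growth rates resolves the limit here.


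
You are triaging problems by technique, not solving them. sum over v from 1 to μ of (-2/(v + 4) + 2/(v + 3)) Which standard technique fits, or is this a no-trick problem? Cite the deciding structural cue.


Diagnosis: telescoping — spot the paired structure — each term adds 2/(v + 3) and subtracts its successor value, which the next term restores: the definition of a telescoping chain.


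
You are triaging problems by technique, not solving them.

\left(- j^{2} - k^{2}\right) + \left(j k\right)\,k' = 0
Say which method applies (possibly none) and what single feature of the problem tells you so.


Best approach: the homogeneous substitution — the slope is degree-zero homogeneous: the ratio substitution v = k/j collapses it. This doubles as a Bernoulli equation in the unknown as written; the homogeneous route needs no setup at all.


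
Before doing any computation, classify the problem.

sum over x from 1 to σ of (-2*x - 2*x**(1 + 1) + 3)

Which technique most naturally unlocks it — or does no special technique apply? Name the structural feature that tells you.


Verdict: no special technique — this is bookkeeping, not technique: standard formulas for sums of constant-multiple powers of x apply termwise.


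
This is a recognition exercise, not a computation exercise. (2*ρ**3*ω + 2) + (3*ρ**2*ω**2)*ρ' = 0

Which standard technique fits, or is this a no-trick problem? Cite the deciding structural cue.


Verdict: the exact-equation method — take the mixed partials of 2*ρ**3*ω + 2 and 3*ρ**2*ω**2: they are equal, which certifies an exact differential.


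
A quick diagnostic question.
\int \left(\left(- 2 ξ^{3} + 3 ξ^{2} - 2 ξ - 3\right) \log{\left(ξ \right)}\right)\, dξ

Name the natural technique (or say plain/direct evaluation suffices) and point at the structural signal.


Verdict: integration by parts — a polynomial next to \log{\left(ξ \right)}: integrate the polynomial, differentiate the log, and the integral simplifies in one pass.


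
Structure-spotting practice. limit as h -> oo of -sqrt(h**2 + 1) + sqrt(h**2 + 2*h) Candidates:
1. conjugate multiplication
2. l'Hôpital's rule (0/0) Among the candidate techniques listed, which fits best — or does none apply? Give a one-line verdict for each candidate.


Best approach: conjugate multiplication — infinity minus infinity with a radical in play — multiply by the conjugate so the divergences of sqrt(h**2 + 2*h) and sqrt(h**2 + 1) annihilate.
- conjugate multiplication — applicable, and directly so.
- l'Hôpital's rule (0/0): substitution produces ∞ − ∞ rather than a vanishing quotient; the rule needs a 0/0 ratio to act on.


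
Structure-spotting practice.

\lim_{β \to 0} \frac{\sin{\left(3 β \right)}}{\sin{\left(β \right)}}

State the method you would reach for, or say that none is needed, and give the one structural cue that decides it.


Verdict: l'Hôpital's rule (0/0) — plug in 0: top and bottom both hit zero, so differentiate each and retry. The standard small-argument limits would also carry it; the rule is the systematic route.


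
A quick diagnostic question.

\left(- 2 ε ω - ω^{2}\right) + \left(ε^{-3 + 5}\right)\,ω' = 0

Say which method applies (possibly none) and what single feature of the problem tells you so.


Verdict: the homogeneous substitution — the slope's numerator and denominator have matching total degree, so it depends only on ω/ε and the ratio substitution collapses it. Rearranged, this also fits the Bernoulli template directly; the homogeneous substitution reads the structure without the rearrangement.


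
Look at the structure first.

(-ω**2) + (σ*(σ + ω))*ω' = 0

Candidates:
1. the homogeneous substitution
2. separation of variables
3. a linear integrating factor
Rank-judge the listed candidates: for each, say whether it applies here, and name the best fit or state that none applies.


Diagnosis: the homogeneous substitution — the slope is degree-zero homogeneous: the ratio substitution v = ω/σ collapses it. Rewriting — with the variables' roles exchanged where the shape demands it — would expose a Bernoulli structure too; the homogeneous substitution simply reads the degrees directly.
- the homogeneous substitution: applies; the problem has the shape this method handles.
- separation of variables: the two dependences are entangled, not a clean product of one-variable pieces.
- a linear integrating factor — the unknown enters nonlinearly (through a power, a denominator, or a transcendental function), which the linear integrating-factor recipe cannot absorb as-is — any repair would come from a preliminary substitution, not the factor.


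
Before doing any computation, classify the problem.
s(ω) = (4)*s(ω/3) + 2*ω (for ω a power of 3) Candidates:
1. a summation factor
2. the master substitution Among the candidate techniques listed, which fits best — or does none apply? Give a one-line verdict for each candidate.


Diagnosis: the master substitution — the call at ω/3 makes this multiplicative recursion; the master-style substitution converts it to additive.
- a summation factor — a divided-index call is outside the fixed-shift first-order family a summation factor normalizes.
- the master substitution — applicable, and directly so.


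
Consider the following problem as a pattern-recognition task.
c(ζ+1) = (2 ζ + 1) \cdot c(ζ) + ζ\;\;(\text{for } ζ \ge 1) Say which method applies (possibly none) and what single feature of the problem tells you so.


Diagnosis: a summation factor — one-term recursion with variable weight 2 ζ + 1 is solved by product normalization, not by root-finding.


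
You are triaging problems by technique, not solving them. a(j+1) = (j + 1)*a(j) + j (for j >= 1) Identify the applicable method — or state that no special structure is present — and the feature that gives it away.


Diagnosis: a summation factor — one step of memory with a weight j + 1 that changes as the index grows — the summation-factor construction is built for this.


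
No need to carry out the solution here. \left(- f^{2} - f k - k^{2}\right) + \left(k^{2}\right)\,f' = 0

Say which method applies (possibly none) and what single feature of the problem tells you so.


Diagnosis: the homogeneous substitution — the slope is degree-zero homogeneous: the ratio substitution v = f/k collapses it.


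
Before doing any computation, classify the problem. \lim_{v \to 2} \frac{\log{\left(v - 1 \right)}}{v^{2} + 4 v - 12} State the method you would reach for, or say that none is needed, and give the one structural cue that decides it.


Best approach: l'Hôpital's rule (0/0) — both numerator and denominator vanish at 2: the genuine 0/0 indeterminate that l'Hôpital exists for. The standard small-argument limits would also carry it; the rule is the systematic route.


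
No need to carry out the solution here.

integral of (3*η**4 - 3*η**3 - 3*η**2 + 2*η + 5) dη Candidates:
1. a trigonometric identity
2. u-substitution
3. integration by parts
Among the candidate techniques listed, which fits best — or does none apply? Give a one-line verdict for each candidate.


Diagnosis: no special technique — a term-by-term power-rule job in η; no substitution or rearrangement earns its keep here.
- a trigonometric identity: no sine or cosine appears, so there is nothing for a trigonometric identity to act on.
- u-substitution: no substitution does more than relabel what direct integration already handles.
- integration by parts: parts would only shuffle a directly integrable integrand.


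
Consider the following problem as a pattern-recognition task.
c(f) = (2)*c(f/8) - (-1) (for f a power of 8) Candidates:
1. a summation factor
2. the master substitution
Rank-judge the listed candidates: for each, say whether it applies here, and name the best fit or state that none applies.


Best approach: the master substitution — the argument shrinks by the factor 8, so measure the index on a logarithmic scale and the recursion becomes a shift.
- a summation factor: a divided-index call is outside the fixed-shift first-order family a summation factor normalizes.
- the master substitution: applicable, and directly so.


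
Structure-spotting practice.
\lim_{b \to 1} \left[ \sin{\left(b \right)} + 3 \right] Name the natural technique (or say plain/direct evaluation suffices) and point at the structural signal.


Verdict: no special technique — no vanishing denominator and no indeterminate clash at the point — evaluation is immediate.


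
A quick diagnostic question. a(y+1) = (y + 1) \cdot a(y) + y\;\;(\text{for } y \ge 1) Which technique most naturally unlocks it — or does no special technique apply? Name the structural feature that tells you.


Method: a summation factor — rescale the sequence by the product of the weights y + 1 so far — the recurrence collapses to a plain running sum.


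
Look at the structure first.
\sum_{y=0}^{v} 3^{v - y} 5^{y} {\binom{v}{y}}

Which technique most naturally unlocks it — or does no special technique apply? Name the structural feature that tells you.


Technique: the binomial theorem — terms weighting {\binom{v}{y}} against matched powers of 5 and 3 reassemble into (5 + 3)^v by the binomial theorem.


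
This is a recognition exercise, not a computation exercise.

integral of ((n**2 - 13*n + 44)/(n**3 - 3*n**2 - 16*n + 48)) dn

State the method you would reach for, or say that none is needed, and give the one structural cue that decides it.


Technique: partial fractions — the denominator n**3 - 3*n**2 - 16*n + 48 factors, so the quotient decomposes into elementary partial fractions term by term.


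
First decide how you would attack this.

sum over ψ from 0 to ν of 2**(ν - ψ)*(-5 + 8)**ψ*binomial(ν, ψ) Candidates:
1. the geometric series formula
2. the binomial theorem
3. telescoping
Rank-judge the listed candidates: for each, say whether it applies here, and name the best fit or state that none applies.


Verdict: the binomial theorem — binomial coefficients against complementary powers of (-5 + 8) and 2: recognize the binomial expansion and resum.
- the geometric series formula: the ratio of consecutive terms depends on the index.
- the binomial theorem — yes — fits the structure here.
- telescoping — the summand is not presented as a shifted difference — a telescoping rewrite may exist, but the displayed structure does not offer one.


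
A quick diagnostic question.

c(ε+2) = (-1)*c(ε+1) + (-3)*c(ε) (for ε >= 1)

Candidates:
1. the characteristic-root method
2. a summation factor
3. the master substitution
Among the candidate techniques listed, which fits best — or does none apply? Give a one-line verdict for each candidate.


Technique: the characteristic-root method — this is the constant-coefficient homogeneous case — the whole solution in ε reduces to a polynomial's roots.
- the characteristic-root method: yes — fits the structure here.
- a summation factor: a summation factor telescopes one-step recursions; this one carries higher-order memory.
- the master substitution — the recursive argument is a shift of the index, not a fixed fraction of it.


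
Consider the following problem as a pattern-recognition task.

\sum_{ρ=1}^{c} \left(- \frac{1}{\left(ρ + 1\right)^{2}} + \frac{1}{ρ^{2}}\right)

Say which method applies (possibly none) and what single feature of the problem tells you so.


Method: telescoping — the generic term is a one-step difference of \frac{1}{ρ^{2}}, so partial sums shortcut to endpoint evaluation.


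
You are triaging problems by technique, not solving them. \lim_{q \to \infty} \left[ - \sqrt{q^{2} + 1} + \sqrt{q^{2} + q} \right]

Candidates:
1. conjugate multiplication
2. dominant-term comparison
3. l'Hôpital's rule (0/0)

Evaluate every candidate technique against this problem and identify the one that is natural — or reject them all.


Technique: conjugate multiplication — \sqrt{q^{2} + q} and \sqrt{q^{2} + 1} both blow up, but their difference is tame once the conjugate rationalizes it.
- conjugate multiplication: a fit — the right tool for this form.
- dominant-term comparison: leading-power comparison does not apply to this form.
- l'Hôpital's rule (0/0): no quotient structure at all: the clash is ∞ minus ∞, which rationalizing converts into a tractable ratio.


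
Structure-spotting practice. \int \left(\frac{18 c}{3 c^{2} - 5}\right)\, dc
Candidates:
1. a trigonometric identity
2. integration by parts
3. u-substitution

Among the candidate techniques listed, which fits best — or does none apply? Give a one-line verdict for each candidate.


Verdict: u-substitution — 18 c matches the derivative of 3 c^{2} - 5 up to a constant; with u = 3 c^{2} - 5 the whole integrand folds into a function of u alone.
- a trigonometric identity: no sine or cosine appears, so there is nothing for a trigonometric identity to act on.
- integration by parts: the integrand does not split as a nonconstant polynomial times an exp, sine, cosine of a linear argument, or logarithm — no polynomial-kernel parts product to differentiate one side of.
- u-substitution: a fit — the right tool for this form.


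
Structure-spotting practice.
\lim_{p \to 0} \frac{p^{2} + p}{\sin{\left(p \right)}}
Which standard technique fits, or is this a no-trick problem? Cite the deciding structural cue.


Diagnosis: l'Hôpital's rule (0/0) — plug in 0: top and bottom both hit zero, so differentiate each and retry. The standard small-argument limits would also carry it; the rule is the systematic route.


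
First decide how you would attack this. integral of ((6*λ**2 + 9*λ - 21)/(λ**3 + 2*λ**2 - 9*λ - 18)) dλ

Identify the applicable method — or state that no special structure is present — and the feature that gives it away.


Diagnosis: partial fractions — break λ**3 + 2*λ**2 - 9*λ - 18 into its roots and the integral splits into logarithm-sized bites.


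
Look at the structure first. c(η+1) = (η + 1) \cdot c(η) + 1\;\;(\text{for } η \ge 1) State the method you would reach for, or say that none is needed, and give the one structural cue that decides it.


Verdict: a summation factor — first-order linear but the coefficient η + 1 moves with the index — divide by the cumulative product and telescope.


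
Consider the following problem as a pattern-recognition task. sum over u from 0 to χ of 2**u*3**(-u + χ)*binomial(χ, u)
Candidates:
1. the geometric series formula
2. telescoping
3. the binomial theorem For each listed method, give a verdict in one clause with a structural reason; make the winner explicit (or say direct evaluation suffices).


Method: the binomial theorem — binomial(χ, u) weighting matched powers of 2 and 3 is the expanded form of (2 + 3)^χ — fold it back up.
- the geometric series formula — the term-to-term ratio changes with the index, so the geometric formula cannot close it.
- telescoping: computed from the summand as displayed, the partial sums build up without the pairwise collapse telescoping exploits.
- the binomial theorem: yes, a natural case for it.


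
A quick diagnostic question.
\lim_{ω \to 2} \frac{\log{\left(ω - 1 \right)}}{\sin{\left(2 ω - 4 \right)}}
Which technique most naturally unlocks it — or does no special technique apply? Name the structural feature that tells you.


Method: l'Hôpital's rule (0/0) — both numerator and denominator vanish at 2: the genuine 0/0 indeterminate that l'Hôpital exists for. Expanding numerator and denominator to first order gives the same value — the rule automates exactly that.


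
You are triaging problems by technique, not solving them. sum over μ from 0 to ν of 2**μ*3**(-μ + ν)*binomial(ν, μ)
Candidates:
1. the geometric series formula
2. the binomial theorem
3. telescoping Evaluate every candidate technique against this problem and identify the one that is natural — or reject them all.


Technique: the binomial theorem — binomial coefficients against complementary powers of 2 and 3: recognize the binomial expansion and resum.
- the geometric series formula: the term-to-term ratio drifts with the index — the one thing the geometric formula cannot absorb.
- the binomial theorem: a fit — the right tool for this form.
- telescoping: the summand is not presented as a shifted difference — a telescoping rewrite may exist, but the displayed structure does not offer one.


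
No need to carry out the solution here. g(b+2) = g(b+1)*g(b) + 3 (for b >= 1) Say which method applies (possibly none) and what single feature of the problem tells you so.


Technique: no special technique — the update rule curves (it is not linear in the unknown sequence), so no superposition-based closed form attaches — iterate or study it directly.


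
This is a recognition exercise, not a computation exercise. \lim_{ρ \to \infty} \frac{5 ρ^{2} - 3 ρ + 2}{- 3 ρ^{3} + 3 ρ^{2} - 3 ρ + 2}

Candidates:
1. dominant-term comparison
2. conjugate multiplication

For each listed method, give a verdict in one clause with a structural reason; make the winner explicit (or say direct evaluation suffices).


Method: dominant-term comparison — divide through by the highest power of ρ; every lower-order term dies and the dominant terms decide the limit.
- dominant-term comparison — yes — fits the structure here.
- conjugate multiplication: rationalization has no target — no divergent radical difference appears.
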